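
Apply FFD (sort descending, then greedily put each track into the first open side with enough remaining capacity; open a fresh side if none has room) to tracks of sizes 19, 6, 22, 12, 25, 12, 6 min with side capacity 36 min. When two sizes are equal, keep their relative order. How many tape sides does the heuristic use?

4

Sorted descending: 25, 22, 19, 12, 12, 6, 6.
  25 → side 1 (new)  [load 25/36]
  22 → side 2 (new)  [load 22/36]
  19 → side 3 (new)  [load 19/36]
  12 → side 2  [load 34/36]
  12 → side 3  [load 31/36]
  6 → side 1  [load 31/36]
  6 → side 4 (new)  [load 6/36]
4 tape sides opened.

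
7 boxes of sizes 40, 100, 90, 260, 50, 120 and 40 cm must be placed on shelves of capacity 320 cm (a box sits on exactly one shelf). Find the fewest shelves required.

Total = 260 + 120 + 100 + 90 + 50 + 40 + 40 = 700 cm.
Lower bound: ⌈700/320⌉ = 3 shelves.
A packing using 3 shelves:
  shelf 1: 260 + 50 = 310
  shelf 2: 120 + 100 + 90 = 310
  shelf 3: 40 + 40 = 80
This matches the lower bound, so 3 is optimal.

3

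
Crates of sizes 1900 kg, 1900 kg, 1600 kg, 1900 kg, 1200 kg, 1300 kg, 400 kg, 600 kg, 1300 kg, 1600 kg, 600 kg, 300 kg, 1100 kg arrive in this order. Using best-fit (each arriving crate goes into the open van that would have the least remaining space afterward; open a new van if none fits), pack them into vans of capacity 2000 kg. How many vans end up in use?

  1900 → van 1 (new)  [load 1900/2000]
  1900 → van 2 (new)  [load 1900/2000]
  1600 → van 3 (new)  [load 1600/2000]
  1900 → van 4 (new)  [load 1900/2000]
  1200 → van 5 (new)  [load 1200/2000]
  1300 → van 6 (new)  [load 1300/2000]
  400 → van 3  [load 2000/2000]
  600 → van 6  [load 1900/2000]
  1300 → van 7 (new)  [load 1300/2000]
  1600 → van 8 (new)  [load 1600/2000]
  600 → van 7  [load 1900/2000]
  300 → van 8  [load 1900/2000]
  1100 → van 9 (new)  [load 1100/2000]
9 vans opened.

9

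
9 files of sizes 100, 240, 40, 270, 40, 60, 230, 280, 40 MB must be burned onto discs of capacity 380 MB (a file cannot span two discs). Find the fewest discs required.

Total = 280 + 270 + 240 + 230 + 100 + 60 + 40 + 40 + 40 = 1300 MB.
Lower bound: ⌈1300/380⌉ = 4 discs.
A packing using 4 discs:
  disc 1: 280 + 100 = 380
  disc 2: 270 + 60 + 40 = 370
  disc 3: 240 + 40 + 40 = 320
  disc 4: 230 = 230
This matches the lower bound, so 4 is optimal.

4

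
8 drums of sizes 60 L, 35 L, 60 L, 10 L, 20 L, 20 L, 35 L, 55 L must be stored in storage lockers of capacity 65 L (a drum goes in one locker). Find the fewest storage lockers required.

5

Total = 60 + 60 + 55 + 35 + 35 + 20 + 20 + 10 = 295 L.
Lower bound: ⌈295/65⌉ = 5 storage lockers.
A packing using 5 storage lockers:
  locker 1: 60 = 60
  locker 2: 60 = 60
  locker 3: 55 + 10 = 65
  locker 4: 35 + 20 = 55
  locker 5: 35 + 20 = 55
This matches the lower bound, so 5 is optimal.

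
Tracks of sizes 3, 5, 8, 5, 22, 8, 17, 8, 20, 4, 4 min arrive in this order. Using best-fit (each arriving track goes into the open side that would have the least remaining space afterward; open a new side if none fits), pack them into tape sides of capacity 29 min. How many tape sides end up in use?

  3 → side 1 (new)  [load 3/29]
  5 → side 1  [load 8/29]
  8 → side 1  [load 16/29]
  5 → side 1  [load 21/29]
  22 → side 2 (new)  [load 22/29]
  8 → side 1  [load 29/29]
  17 → side 3 (new)  [load 17/29]
  8 → side 3  [load 25/29]
  20 → side 4 (new)  [load 20/29]
  4 → side 3  [load 29/29]
  4 → side 2  [load 26/29]
4 tape sides opened.

4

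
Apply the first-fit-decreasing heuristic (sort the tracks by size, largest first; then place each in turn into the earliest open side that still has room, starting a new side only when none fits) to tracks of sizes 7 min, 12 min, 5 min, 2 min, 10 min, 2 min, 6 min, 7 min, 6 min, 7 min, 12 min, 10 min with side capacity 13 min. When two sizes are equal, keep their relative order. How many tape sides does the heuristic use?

Sorted descending: 12, 12, 10, 10, 7, 7, 7, 6, 6, 5, 2, 2.
  12 → side 1 (new)  [load 12/13]
  12 → side 2 (new)  [load 12/13]
  10 → side 3 (new)  [load 10/13]
  10 → side 4 (new)  [load 10/13]
  7 → side 5 (new)  [load 7/13]
  7 → side 6 (new)  [load 7/13]
  7 → side 7 (new)  [load 7/13]
  6 → side 5  [load 13/13]
  6 → side 6  [load 13/13]
  5 → side 7  [load 12/13]
  2 → side 3  [load 12/13]
  2 → side 4  [load 12/13]
7 tape sides opened.

7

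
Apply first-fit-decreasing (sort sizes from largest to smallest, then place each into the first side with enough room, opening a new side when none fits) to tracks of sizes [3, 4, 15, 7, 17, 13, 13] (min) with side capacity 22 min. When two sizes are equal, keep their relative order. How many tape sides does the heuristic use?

Sorted descending: 17, 15, 13, 13, 7, 4, 3.
  17 → side 1 (new)  [load 17/22]
  15 → side 2 (new)  [load 15/22]
  13 → side 3 (new)  [load 13/22]
  13 → side 4 (new)  [load 13/22]
  7 → side 2  [load 22/22]
  4 → side 1  [load 21/22]
  3 → side 3  [load 16/22]
4 tape sides opened.

4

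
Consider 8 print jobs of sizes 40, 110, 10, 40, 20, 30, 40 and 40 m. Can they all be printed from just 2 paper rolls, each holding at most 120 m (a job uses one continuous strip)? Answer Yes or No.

Total = 330 m; ⌈330/120⌉ = 3.
At least 3 paper rolls are required, but only 2 are allowed.

No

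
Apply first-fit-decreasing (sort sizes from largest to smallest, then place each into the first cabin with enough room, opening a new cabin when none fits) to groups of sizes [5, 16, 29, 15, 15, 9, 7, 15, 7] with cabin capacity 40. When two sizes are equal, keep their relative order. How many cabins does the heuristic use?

4

Sorted descending: 29, 16, 15, 15, 15, 9, 7, 7, 5.
  29 → cabin 1 (new)  [load 29/40]
  16 → cabin 2 (new)  [load 16/40]
  15 → cabin 2  [load 31/40]
  15 → cabin 3 (new)  [load 15/40]
  15 → cabin 3  [load 30/40]
  9 → cabin 1  [load 38/40]
  7 → cabin 2  [load 38/40]
  7 → cabin 3  [load 37/40]
  5 → cabin 4 (new)  [load 5/40]
4 cabins opened.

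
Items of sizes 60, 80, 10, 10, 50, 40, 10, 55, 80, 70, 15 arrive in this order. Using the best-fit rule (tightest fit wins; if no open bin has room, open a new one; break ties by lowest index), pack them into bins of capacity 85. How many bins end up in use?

7

  60 → bin 1 (new)  [load 60/85]
  80 → bin 2 (new)  [load 80/85]
  10 → bin 1  [load 70/85]
  10 → bin 1  [load 80/85]
  50 → bin 3 (new)  [load 50/85]
  40 → bin 4 (new)  [load 40/85]
  10 → bin 3  [load 60/85]
  55 → bin 5 (new)  [load 55/85]
  80 → bin 6 (new)  [load 80/85]
  70 → bin 7 (new)  [load 70/85]
  15 → bin 7  [load 85/85]
7 bins opened.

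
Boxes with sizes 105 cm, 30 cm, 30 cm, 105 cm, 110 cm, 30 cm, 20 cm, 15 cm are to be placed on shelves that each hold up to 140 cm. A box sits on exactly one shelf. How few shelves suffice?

Total = 110 + 105 + 105 + 30 + 30 + 30 + 20 + 15 = 445 cm.
Lower bound: ⌈445/140⌉ = 4 shelves.
A packing using 4 shelves:
  shelf 1: 110 + 30 = 140
  shelf 2: 105 + 30 = 135
  shelf 3: 105 + 30 = 135
  shelf 4: 20 + 15 = 35
This matches the lower bound, so 4 is optimal.

4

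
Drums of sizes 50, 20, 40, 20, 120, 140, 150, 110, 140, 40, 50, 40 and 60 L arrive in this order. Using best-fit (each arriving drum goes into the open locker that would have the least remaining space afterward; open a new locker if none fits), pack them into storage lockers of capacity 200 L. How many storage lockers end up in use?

  50 → locker 1 (new)  [load 50/200]
  20 → locker 1  [load 70/200]
  40 → locker 1  [load 110/200]
  20 → locker 1  [load 130/200]
  120 → locker 2 (new)  [load 120/200]
  140 → locker 3 (new)  [load 140/200]
  150 → locker 4 (new)  [load 150/200]
  110 → locker 5 (new)  [load 110/200]
  140 → locker 6 (new)  [load 140/200]
  40 → locker 4  [load 190/200]
  50 → locker 3  [load 190/200]
  40 → locker 6  [load 180/200]
  60 → locker 1  [load 190/200]
6 storage lockers opened.

6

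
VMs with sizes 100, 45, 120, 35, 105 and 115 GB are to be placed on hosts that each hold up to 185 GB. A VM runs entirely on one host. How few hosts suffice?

Total = 120 + 115 + 105 + 100 + 45 + 35 = 520 GB.
Lower bound: ⌈520/185⌉ = 3 hosts.
Also, 4 VMs each exceed 185/2 GB, and no two of those can share a host, so at least 4 hosts are needed.
A packing using 4 hosts:
  host 1: 120 + 45 = 165
  host 2: 115 + 35 = 150
  host 3: 105 = 105
  host 4: 100 = 100
This matches the lower bound, so 4 is optimal.

4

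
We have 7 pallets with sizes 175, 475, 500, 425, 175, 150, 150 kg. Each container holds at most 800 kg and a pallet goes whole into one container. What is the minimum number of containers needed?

3

Total = 500 + 475 + 425 + 175 + 175 + 150 + 150 = 2050 kg.
Lower bound: ⌈2050/800⌉ = 3 containers.
A packing using 3 containers:
  container 1: 500 + 175 = 675
  container 2: 475 + 175 + 150 = 800
  container 3: 425 + 150 = 575
This matches the lower bound, so 3 is optimal.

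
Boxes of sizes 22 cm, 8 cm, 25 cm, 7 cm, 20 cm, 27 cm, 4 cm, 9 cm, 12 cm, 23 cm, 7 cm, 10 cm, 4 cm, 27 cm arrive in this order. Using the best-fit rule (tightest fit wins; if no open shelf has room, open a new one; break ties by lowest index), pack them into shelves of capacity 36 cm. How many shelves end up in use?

  22 → shelf 1 (new)  [load 22/36]
  8 → shelf 1  [load 30/36]
  25 → shelf 2 (new)  [load 25/36]
  7 → shelf 2  [load 32/36]
  20 → shelf 3 (new)  [load 20/36]
  27 → shelf 4 (new)  [load 27/36]
  4 → shelf 2  [load 36/36]
  9 → shelf 4  [load 36/36]
  12 → shelf 3  [load 32/36]
  23 → shelf 5 (new)  [load 23/36]
  7 → shelf 5  [load 30/36]
  10 → shelf 6 (new)  [load 10/36]
  4 → shelf 3  [load 36/36]
  27 → shelf 7 (new)  [load 27/36]
7 shelves opened.

7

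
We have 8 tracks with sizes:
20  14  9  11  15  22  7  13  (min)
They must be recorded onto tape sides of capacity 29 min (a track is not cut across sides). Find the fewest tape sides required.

4

Total = 22 + 20 + 15 + 14 + 13 + 11 + 9 + 7 = 111 min.
Lower bound: ⌈111/29⌉ = 4 tape sides.
A packing using 4 tape sides:
  side 1: 22 + 7 = 29
  side 2: 20 + 9 = 29
  side 3: 15 + 14 = 29
  side 4: 13 + 11 = 24
This matches the lower bound, so 4 is optimal.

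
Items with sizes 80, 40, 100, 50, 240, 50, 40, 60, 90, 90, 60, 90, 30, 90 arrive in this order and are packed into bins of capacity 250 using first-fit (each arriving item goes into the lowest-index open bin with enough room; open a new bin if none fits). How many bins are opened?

5

  80 → bin 1 (new)  [load 80/250]
  40 → bin 1  [load 120/250]
  100 → bin 1  [load 220/250]
  50 → bin 2 (new)  [load 50/250]
  240 → bin 3 (new)  [load 240/250]
  50 → bin 2  [load 100/250]
  40 → bin 2  [load 140/250]
  60 → bin 2  [load 200/250]
  90 → bin 4 (new)  [load 90/250]
  90 → bin 4  [load 180/250]
  60 → bin 4  [load 240/250]
  90 → bin 5 (new)  [load 90/250]
  30 → bin 1  [load 250/250]
  90 → bin 5  [load 180/250]
5 bins opened.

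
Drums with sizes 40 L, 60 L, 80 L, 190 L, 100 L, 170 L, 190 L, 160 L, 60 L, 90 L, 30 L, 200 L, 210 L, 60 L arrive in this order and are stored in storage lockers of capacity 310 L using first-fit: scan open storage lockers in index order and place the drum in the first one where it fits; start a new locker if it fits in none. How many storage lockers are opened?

  40 → locker 1 (new)  [load 40/310]
  60 → locker 1  [load 100/310]
  80 → locker 1  [load 180/310]
  190 → locker 2 (new)  [load 190/310]
  100 → locker 1  [load 280/310]
  170 → locker 3 (new)  [load 170/310]
  190 → locker 4 (new)  [load 190/310]
  160 → locker 5 (new)  [load 160/310]
  60 → locker 2  [load 250/310]
  90 → locker 3  [load 260/310]
  30 → locker 1  [load 310/310]
  200 → locker 6 (new)  [load 200/310]
  210 → locker 7 (new)  [load 210/310]
  60 → locker 2  [load 310/310]
7 storage lockers opened.

7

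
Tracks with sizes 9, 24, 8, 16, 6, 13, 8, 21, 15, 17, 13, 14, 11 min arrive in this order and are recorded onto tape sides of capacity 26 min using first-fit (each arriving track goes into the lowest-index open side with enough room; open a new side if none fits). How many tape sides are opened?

8

  9 → side 1 (new)  [load 9/26]
  24 → side 2 (new)  [load 24/26]
  8 → side 1  [load 17/26]
  16 → side 3 (new)  [load 16/26]
  6 → side 1  [load 23/26]
  13 → side 4 (new)  [load 13/26]
  8 → side 3  [load 24/26]
  21 → side 5 (new)  [load 21/26]
  15 → side 6 (new)  [load 15/26]
  17 → side 7 (new)  [load 17/26]
  13 → side 4  [load 26/26]
  14 → side 8 (new)  [load 14/26]
  11 → side 6  [load 26/26]
8 tape sides opened.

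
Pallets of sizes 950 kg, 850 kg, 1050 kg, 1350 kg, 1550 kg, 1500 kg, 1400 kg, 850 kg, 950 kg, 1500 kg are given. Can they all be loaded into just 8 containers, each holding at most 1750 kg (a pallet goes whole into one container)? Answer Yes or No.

Total = 11950 kg; ⌈11950/1750⌉ = 7.
8 pallets each exceed half the capacity and cannot share a container, forcing at least 8 containers.
The bound of 8 does not rule out 8, but exhaustive search shows no assignment into 8 containers of capacity 1750 kg exists — the minimum is 9.

No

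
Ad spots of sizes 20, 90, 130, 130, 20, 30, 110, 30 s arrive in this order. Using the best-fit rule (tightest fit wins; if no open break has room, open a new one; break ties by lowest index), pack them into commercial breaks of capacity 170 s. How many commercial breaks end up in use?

4

  20 → break 1 (new)  [load 20/170]
  90 → break 1  [load 110/170]
  130 → break 2 (new)  [load 130/170]
  130 → break 3 (new)  [load 130/170]
  20 → break 2  [load 150/170]
  30 → break 3  [load 160/170]
  110 → break 4 (new)  [load 110/170]
  30 → break 1  [load 140/170]
4 commercial breaks opened.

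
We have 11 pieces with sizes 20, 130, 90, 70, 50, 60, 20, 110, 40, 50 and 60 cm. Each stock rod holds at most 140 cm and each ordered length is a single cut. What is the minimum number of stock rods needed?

6

Total = 130 + 110 + 90 + 70 + 60 + 60 + 50 + 50 + 40 + 20 + 20 = 700 cm.
Lower bound: ⌈700/140⌉ = 5 stock rods.
A packing using 6 stock rods:
  stock rod 1: 130 = 130
  stock rod 2: 110 + 20 = 130
  stock rod 3: 90 + 50 = 140
  stock rod 4: 70 + 60 = 130
  stock rod 5: 60 + 50 + 20 = 130
  stock rod 6: 40 = 40
No arrangement into 5 stock rods stays within capacity, so 6 is optimal.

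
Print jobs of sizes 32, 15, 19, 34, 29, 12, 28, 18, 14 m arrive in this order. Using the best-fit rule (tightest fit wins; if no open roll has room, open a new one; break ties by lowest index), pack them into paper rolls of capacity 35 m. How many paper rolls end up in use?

  32 → roll 1 (new)  [load 32/35]
  15 → roll 2 (new)  [load 15/35]
  19 → roll 2  [load 34/35]
  34 → roll 3 (new)  [load 34/35]
  29 → roll 4 (new)  [load 29/35]
  12 → roll 5 (new)  [load 12/35]
  28 → roll 6 (new)  [load 28/35]
  18 → roll 5  [load 30/35]
  14 → roll 7 (new)  [load 14/35]
7 paper rolls opened.

7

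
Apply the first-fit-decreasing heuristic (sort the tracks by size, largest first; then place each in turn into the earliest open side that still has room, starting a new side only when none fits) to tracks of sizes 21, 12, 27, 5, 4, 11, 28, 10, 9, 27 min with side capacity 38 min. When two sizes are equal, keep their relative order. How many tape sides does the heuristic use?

Sorted descending: 28, 27, 27, 21, 12, 11, 10, 9, 5, 4.
  28 → side 1 (new)  [load 28/38]
  27 → side 2 (new)  [load 27/38]
  27 → side 3 (new)  [load 27/38]
  21 → side 4 (new)  [load 21/38]
  12 → side 4  [load 33/38]
  11 → side 2  [load 38/38]
  10 → side 1  [load 38/38]
  9 → side 3  [load 36/38]
  5 → side 4  [load 38/38]
  4 → side 5 (new)  [load 4/38]
5 tape sides opened.

5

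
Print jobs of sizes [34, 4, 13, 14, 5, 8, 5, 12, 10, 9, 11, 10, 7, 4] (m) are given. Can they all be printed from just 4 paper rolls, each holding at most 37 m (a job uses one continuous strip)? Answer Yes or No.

Total = 146 m; ⌈146/37⌉ = 4.
The bound of 4 does not rule out 4, but exhaustive search shows no assignment into 4 paper rolls of capacity 37 m exists — the minimum is 5.

No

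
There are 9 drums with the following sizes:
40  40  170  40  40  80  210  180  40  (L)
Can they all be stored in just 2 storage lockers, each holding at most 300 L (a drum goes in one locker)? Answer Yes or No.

No

Total = 840 L; ⌈840/300⌉ = 3.
At least 3 storage lockers are required, but only 2 are allowed.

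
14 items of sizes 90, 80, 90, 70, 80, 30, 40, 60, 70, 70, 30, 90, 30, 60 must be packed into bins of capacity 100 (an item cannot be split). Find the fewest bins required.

10

Total = 90 + 90 + 90 + 80 + 80 + 70 + 70 + 70 + 60 + 60 + 40 + 30 + 30 + 30 = 890.
Lower bound: ⌈890/100⌉ = 9 bins.
Also, 10 items each exceed 50, and no two of those can share a bin, so at least 10 bins are needed.
A packing using 10 bins:
  bin 1: 90 = 90
  bin 2: 90 = 90
  bin 3: 90 = 90
  bin 4: 80 = 80
  bin 5: 80 = 80
  bin 6: 70 + 30 = 100
  bin 7: 70 + 30 = 100
  bin 8: 70 + 30 = 100
  bin 9: 60 + 40 = 100
  bin 10: 60 = 60
This matches the lower bound, so 10 is optimal.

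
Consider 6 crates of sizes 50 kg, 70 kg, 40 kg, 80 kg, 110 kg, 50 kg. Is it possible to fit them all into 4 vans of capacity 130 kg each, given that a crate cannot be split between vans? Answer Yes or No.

A valid assignment using 4 vans:
  van 1: 110 = 110
  van 2: 80 + 50 = 130
  van 3: 70 + 50 = 120
  van 4: 40 = 40
Every load is within 130 kg, so 4 vans suffice.

Yes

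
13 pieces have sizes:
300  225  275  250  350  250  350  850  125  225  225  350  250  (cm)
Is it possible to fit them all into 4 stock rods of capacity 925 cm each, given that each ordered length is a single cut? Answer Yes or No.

No

Total = 4025 cm; ⌈4025/925⌉ = 5.
At least 5 stock rods are required, but only 4 are allowed.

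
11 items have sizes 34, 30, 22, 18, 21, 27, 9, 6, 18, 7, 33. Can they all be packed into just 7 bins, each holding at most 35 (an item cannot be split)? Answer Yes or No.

Total = 225; ⌈225/35⌉ = 7.
8 items each exceed half the capacity and cannot share a bin, forcing at least 8 bins.
At least 8 bins are required, but only 7 are allowed.

No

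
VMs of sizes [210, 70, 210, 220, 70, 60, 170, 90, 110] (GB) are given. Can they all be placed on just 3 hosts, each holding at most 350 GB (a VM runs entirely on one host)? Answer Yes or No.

No

Total = 1210 GB; ⌈1210/350⌉ = 4.
At least 4 hosts are required, but only 3 are allowed.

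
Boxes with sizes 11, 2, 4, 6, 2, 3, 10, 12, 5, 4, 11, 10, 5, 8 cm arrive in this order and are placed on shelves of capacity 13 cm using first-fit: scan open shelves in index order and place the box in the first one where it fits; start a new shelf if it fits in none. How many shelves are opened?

  11 → shelf 1 (new)  [load 11/13]
  2 → shelf 1  [load 13/13]
  4 → shelf 2 (new)  [load 4/13]
  6 → shelf 2  [load 10/13]
  2 → shelf 2  [load 12/13]
  3 → shelf 3 (new)  [load 3/13]
  10 → shelf 3  [load 13/13]
  12 → shelf 4 (new)  [load 12/13]
  5 → shelf 5 (new)  [load 5/13]
  4 → shelf 5  [load 9/13]
  11 → shelf 6 (new)  [load 11/13]
  10 → shelf 7 (new)  [load 10/13]
  5 → shelf 8 (new)  [load 5/13]
  8 → shelf 8  [load 13/13]
8 shelves opened.

8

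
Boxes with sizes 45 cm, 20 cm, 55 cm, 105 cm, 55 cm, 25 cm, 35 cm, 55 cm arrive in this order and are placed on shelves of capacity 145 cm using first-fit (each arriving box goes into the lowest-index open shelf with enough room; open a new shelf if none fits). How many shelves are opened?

3

  45 → shelf 1 (new)  [load 45/145]
  20 → shelf 1  [load 65/145]
  55 → shelf 1  [load 120/145]
  105 → shelf 2 (new)  [load 105/145]
  55 → shelf 3 (new)  [load 55/145]
  25 → shelf 1  [load 145/145]
  35 → shelf 2  [load 140/145]
  55 → shelf 3  [load 110/145]
3 shelves opened.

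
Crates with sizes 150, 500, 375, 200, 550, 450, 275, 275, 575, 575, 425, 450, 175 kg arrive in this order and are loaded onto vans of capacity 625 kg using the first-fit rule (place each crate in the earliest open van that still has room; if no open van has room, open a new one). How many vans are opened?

10

  150 → van 1 (new)  [load 150/625]
  500 → van 2 (new)  [load 500/625]
  375 → van 1  [load 525/625]
  200 → van 3 (new)  [load 200/625]
  550 → van 4 (new)  [load 550/625]
  450 → van 5 (new)  [load 450/625]
  275 → van 3  [load 475/625]
  275 → van 6 (new)  [load 275/625]
  575 → van 7 (new)  [load 575/625]
  575 → van 8 (new)  [load 575/625]
  425 → van 9 (new)  [load 425/625]
  450 → van 10 (new)  [load 450/625]
  175 → van 5  [load 625/625]
10 vans opened.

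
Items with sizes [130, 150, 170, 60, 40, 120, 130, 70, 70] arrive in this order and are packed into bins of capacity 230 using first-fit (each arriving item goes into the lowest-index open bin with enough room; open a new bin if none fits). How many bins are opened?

5

  130 → bin 1 (new)  [load 130/230]
  150 → bin 2 (new)  [load 150/230]
  170 → bin 3 (new)  [load 170/230]
  60 → bin 1  [load 190/230]
  40 → bin 1  [load 230/230]
  120 → bin 4 (new)  [load 120/230]
  130 → bin 5 (new)  [load 130/230]
  70 → bin 2  [load 220/230]
  70 → bin 4  [load 190/230]
5 bins opened.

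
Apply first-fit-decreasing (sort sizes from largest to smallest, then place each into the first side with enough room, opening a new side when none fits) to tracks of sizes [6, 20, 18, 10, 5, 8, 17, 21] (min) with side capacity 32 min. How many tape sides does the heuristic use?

Sorted descending: 21, 20, 18, 17, 10, 8, 6, 5.
  21 → side 1 (new)  [load 21/32]
  20 → side 2 (new)  [load 20/32]
  18 → side 3 (new)  [load 18/32]
  17 → side 4 (new)  [load 17/32]
  10 → side 1  [load 31/32]
  8 → side 2  [load 28/32]
  6 → side 3  [load 24/32]
  5 → side 3  [load 29/32]
4 tape sides opened.

4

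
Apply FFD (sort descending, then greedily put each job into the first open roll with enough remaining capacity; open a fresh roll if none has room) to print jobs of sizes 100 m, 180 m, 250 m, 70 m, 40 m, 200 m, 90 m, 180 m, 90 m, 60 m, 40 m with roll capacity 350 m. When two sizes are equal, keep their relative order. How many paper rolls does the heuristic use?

4

Sorted descending: 250, 200, 180, 180, 100, 90, 90, 70, 60, 40, 40.
  250 → roll 1 (new)  [load 250/350]
  200 → roll 2 (new)  [load 200/350]
  180 → roll 3 (new)  [load 180/350]
  180 → roll 4 (new)  [load 180/350]
  100 → roll 1  [load 350/350]
  90 → roll 2  [load 290/350]
  90 → roll 3  [load 270/350]
  70 → roll 3  [load 340/350]
  60 → roll 2  [load 350/350]
  40 → roll 4  [load 220/350]
  40 → roll 4  [load 260/350]
4 paper rolls opened.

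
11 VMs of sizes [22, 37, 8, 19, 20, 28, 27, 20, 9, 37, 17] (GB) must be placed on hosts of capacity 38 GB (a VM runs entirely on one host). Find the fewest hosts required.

8

Total = 37 + 37 + 28 + 27 + 22 + 20 + 20 + 19 + 17 + 9 + 8 = 244 GB.
Lower bound: ⌈244/38⌉ = 7 hosts.
A packing using 8 hosts:
  host 1: 37 = 37
  host 2: 37 = 37
  host 3: 28 + 9 = 37
  host 4: 27 + 8 = 35
  host 5: 22 = 22
  host 6: 20 + 17 = 37
  host 7: 20 = 20
  host 8: 19 = 19
No arrangement into 7 hosts stays within capacity, so 8 is optimal.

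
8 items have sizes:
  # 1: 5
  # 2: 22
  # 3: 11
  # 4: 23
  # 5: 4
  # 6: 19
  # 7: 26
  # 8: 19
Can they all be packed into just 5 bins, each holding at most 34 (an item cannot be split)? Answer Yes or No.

Yes

A valid assignment using 5 bins:
  bin 1: 26 + 5 = 31
  bin 2: 23 + 11 = 34
  bin 3: 22 + 4 = 26
  bin 4: 19 = 19
  bin 5: 19 = 19
Every load is within 34, so 5 bins suffice.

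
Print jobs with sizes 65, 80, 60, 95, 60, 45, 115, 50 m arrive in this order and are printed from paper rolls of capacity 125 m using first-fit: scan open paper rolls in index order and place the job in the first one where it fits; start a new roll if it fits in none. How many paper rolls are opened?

5

  65 → roll 1 (new)  [load 65/125]
  80 → roll 2 (new)  [load 80/125]
  60 → roll 1  [load 125/125]
  95 → roll 3 (new)  [load 95/125]
  60 → roll 4 (new)  [load 60/125]
  45 → roll 2  [load 125/125]
  115 → roll 5 (new)  [load 115/125]
  50 → roll 4  [load 110/125]
5 paper rolls opened.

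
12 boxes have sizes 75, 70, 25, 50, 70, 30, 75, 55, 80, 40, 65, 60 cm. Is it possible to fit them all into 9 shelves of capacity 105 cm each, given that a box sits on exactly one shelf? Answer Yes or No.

A valid assignment using 8 shelves:
  shelf 1: 80 + 25 = 105
  shelf 2: 75 + 30 = 105
  shelf 3: 75 = 75
  shelf 4: 70 = 70
  shelf 5: 70 = 70
  shelf 6: 65 + 40 = 105
  shelf 7: 60 = 60
  shelf 8: 55 + 50 = 105
That uses only 8 ≤ 9, so 9 shelves are enough.

Yes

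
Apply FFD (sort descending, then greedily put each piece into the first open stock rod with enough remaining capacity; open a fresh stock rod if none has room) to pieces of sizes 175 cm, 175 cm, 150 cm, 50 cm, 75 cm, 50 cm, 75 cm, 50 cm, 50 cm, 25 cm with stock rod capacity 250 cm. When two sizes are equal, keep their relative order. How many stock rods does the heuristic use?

Sorted descending: 175, 175, 150, 75, 75, 50, 50, 50, 50, 25.
  175 → stock rod 1 (new)  [load 175/250]
  175 → stock rod 2 (new)  [load 175/250]
  150 → stock rod 3 (new)  [load 150/250]
  75 → stock rod 1  [load 250/250]
  75 → stock rod 2  [load 250/250]
  50 → stock rod 3  [load 200/250]
  50 → stock rod 3  [load 250/250]
  50 → stock rod 4 (new)  [load 50/250]
  50 → stock rod 4  [load 100/250]
  25 → stock rod 4  [load 125/250]
4 stock rods opened.

4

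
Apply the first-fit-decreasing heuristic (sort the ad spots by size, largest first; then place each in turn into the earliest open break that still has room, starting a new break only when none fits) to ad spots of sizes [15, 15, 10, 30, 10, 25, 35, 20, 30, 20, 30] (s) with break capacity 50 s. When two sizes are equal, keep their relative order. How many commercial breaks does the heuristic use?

5

Sorted descending: 35, 30, 30, 30, 25, 20, 20, 15, 15, 10, 10.
  35 → break 1 (new)  [load 35/50]
  30 → break 2 (new)  [load 30/50]
  30 → break 3 (new)  [load 30/50]
  30 → break 4 (new)  [load 30/50]
  25 → break 5 (new)  [load 25/50]
  20 → break 2  [load 50/50]
  20 → break 3  [load 50/50]
  15 → break 1  [load 50/50]
  15 → break 4  [load 45/50]
  10 → break 5  [load 35/50]
  10 → break 5  [load 45/50]
5 commercial breaks opened.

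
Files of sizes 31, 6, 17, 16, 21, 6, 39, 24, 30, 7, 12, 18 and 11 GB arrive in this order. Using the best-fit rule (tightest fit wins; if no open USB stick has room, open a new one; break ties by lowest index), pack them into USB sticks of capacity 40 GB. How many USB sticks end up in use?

7

  31 → USB stick 1 (new)  [load 31/40]
  6 → USB stick 1  [load 37/40]
  17 → USB stick 2 (new)  [load 17/40]
  16 → USB stick 2  [load 33/40]
  21 → USB stick 3 (new)  [load 21/40]
  6 → USB stick 2  [load 39/40]
  39 → USB stick 4 (new)  [load 39/40]
  24 → USB stick 5 (new)  [load 24/40]
  30 → USB stick 6 (new)  [load 30/40]
  7 → USB stick 6  [load 37/40]
  12 → USB stick 5  [load 36/40]
  18 → USB stick 3  [load 39/40]
  11 → USB stick 7 (new)  [load 11/40]
7 USB sticks opened.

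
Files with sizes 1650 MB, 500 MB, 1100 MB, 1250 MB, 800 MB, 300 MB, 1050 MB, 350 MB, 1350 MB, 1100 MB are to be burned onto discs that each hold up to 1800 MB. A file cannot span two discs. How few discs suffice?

7

Total = 1650 + 1350 + 1250 + 1100 + 1100 + 1050 + 800 + 500 + 350 + 300 = 9450 MB.
Lower bound: ⌈9450/1800⌉ = 6 discs.
A packing using 7 discs:
  disc 1: 1650 = 1650
  disc 2: 1350 + 350 = 1700
  disc 3: 1250 + 500 = 1750
  disc 4: 1100 + 300 = 1400
  disc 5: 1100 = 1100
  disc 6: 1050 = 1050
  disc 7: 800 = 800
No arrangement into 6 discs stays within capacity, so 7 is optimal.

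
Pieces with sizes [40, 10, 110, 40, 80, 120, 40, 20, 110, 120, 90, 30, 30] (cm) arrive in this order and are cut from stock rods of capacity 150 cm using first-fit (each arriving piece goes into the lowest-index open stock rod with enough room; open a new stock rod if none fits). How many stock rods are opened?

  40 → stock rod 1 (new)  [load 40/150]
  10 → stock rod 1  [load 50/150]
  110 → stock rod 2 (new)  [load 110/150]
  40 → stock rod 1  [load 90/150]
  80 → stock rod 3 (new)  [load 80/150]
  120 → stock rod 4 (new)  [load 120/150]
  40 → stock rod 1  [load 130/150]
  20 → stock rod 1  [load 150/150]
  110 → stock rod 5 (new)  [load 110/150]
  120 → stock rod 6 (new)  [load 120/150]
  90 → stock rod 7 (new)  [load 90/150]
  30 → stock rod 2  [load 140/150]
  30 → stock rod 3  [load 110/150]
7 stock rods opened.

7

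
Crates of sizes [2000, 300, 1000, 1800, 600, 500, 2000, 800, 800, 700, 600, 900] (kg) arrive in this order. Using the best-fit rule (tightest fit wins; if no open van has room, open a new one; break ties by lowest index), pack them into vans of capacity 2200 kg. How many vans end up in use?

6

  2000 → van 1 (new)  [load 2000/2200]
  300 → van 2 (new)  [load 300/2200]
  1000 → van 2  [load 1300/2200]
  1800 → van 3 (new)  [load 1800/2200]
  600 → van 2  [load 1900/2200]
  500 → van 4 (new)  [load 500/2200]
  2000 → van 5 (new)  [load 2000/2200]
  800 → van 4  [load 1300/2200]
  800 → van 4  [load 2100/2200]
  700 → van 6 (new)  [load 700/2200]
  600 → van 6  [load 1300/2200]
  900 → van 6  [load 2200/2200]
6 vans opened.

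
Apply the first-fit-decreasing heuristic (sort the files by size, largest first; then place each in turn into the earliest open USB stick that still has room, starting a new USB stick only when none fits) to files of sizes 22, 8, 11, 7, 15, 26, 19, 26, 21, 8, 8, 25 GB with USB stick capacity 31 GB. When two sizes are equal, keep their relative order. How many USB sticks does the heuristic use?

7

Sorted descending: 26, 26, 25, 22, 21, 19, 15, 11, 8, 8, 8, 7.
  26 → USB stick 1 (new)  [load 26/31]
  26 → USB stick 2 (new)  [load 26/31]
  25 → USB stick 3 (new)  [load 25/31]
  22 → USB stick 4 (new)  [load 22/31]
  21 → USB stick 5 (new)  [load 21/31]
  19 → USB stick 6 (new)  [load 19/31]
  15 → USB stick 7 (new)  [load 15/31]
  11 → USB stick 6  [load 30/31]
  8 → USB stick 4  [load 30/31]
  8 → USB stick 5  [load 29/31]
  8 → USB stick 7  [load 23/31]
  7 → USB stick 7  [load 30/31]
7 USB sticks opened.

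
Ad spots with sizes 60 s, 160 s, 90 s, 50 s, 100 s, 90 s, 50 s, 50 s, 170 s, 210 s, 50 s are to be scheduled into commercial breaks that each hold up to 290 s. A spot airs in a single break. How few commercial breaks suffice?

Total = 210 + 170 + 160 + 100 + 90 + 90 + 60 + 50 + 50 + 50 + 50 = 1080 s.
Lower bound: ⌈1080/290⌉ = 4 commercial breaks.
A packing using 4 commercial breaks:
  break 1: 210 + 60 = 270
  break 2: 170 + 100 = 270
  break 3: 160 + 90 = 250
  break 4: 90 + 50 + 50 + 50 + 50 = 290
This matches the lower bound, so 4 is optimal.

4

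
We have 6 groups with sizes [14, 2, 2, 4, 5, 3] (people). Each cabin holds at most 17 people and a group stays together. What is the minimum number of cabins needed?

2

Total = 14 + 5 + 4 + 3 + 2 + 2 = 30 people.
Lower bound: ⌈30/17⌉ = 2 cabins.
A packing using 2 cabins:
  cabin 1: 14 + 3 = 17
  cabin 2: 5 + 4 + 2 + 2 = 13
This matches the lower bound, so 2 is optimal.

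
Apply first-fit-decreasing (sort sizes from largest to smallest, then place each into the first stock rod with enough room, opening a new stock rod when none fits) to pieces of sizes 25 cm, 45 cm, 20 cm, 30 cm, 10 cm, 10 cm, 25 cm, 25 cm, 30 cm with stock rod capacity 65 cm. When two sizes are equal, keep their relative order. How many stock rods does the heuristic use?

Sorted descending: 45, 30, 30, 25, 25, 25, 20, 10, 10.
  45 → stock rod 1 (new)  [load 45/65]
  30 → stock rod 2 (new)  [load 30/65]
  30 → stock rod 2  [load 60/65]
  25 → stock rod 3 (new)  [load 25/65]
  25 → stock rod 3  [load 50/65]
  25 → stock rod 4 (new)  [load 25/65]
  20 → stock rod 1  [load 65/65]
  10 → stock rod 3  [load 60/65]
  10 → stock rod 4  [load 35/65]
4 stock rods opened.

4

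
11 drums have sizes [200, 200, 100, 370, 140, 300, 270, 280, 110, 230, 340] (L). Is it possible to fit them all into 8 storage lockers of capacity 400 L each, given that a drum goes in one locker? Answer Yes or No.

A valid assignment using 7 storage lockers:
  locker 1: 370 = 370
  locker 2: 340 = 340
  locker 3: 300 + 100 = 400
  locker 4: 280 + 110 = 390
  locker 5: 270 = 270
  locker 6: 230 + 140 = 370
  locker 7: 200 + 200 = 400
That uses only 7 ≤ 8, so 8 storage lockers are enough.

Yes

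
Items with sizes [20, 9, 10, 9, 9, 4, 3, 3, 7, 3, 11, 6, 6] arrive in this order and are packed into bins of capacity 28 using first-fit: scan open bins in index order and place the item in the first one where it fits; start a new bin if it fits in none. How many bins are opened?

4

  20 → bin 1 (new)  [load 20/28]
  9 → bin 2 (new)  [load 9/28]
  10 → bin 2  [load 19/28]
  9 → bin 2  [load 28/28]
  9 → bin 3 (new)  [load 9/28]
  4 → bin 1  [load 24/28]
  3 → bin 1  [load 27/28]
  3 → bin 3  [load 12/28]
  7 → bin 3  [load 19/28]
  3 → bin 3  [load 22/28]
  11 → bin 4 (new)  [load 11/28]
  6 → bin 3  [load 28/28]
  6 → bin 4  [load 17/28]
4 bins opened.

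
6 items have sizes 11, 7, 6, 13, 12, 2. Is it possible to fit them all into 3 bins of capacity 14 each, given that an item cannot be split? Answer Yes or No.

Total = 51; ⌈51/14⌉ = 4.
At least 4 bins are required, but only 3 are allowed.

No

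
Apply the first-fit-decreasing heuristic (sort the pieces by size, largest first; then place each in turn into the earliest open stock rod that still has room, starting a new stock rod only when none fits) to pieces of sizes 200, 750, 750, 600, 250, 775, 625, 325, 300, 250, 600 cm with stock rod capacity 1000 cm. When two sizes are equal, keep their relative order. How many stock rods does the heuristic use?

6

Sorted descending: 775, 750, 750, 625, 600, 600, 325, 300, 250, 250, 200.
  775 → stock rod 1 (new)  [load 775/1000]
  750 → stock rod 2 (new)  [load 750/1000]
  750 → stock rod 3 (new)  [load 750/1000]
  625 → stock rod 4 (new)  [load 625/1000]
  600 → stock rod 5 (new)  [load 600/1000]
  600 → stock rod 6 (new)  [load 600/1000]
  325 → stock rod 4  [load 950/1000]
  300 → stock rod 5  [load 900/1000]
  250 → stock rod 2  [load 1000/1000]
  250 → stock rod 3  [load 1000/1000]
  200 → stock rod 1  [load 975/1000]
6 stock rods opened.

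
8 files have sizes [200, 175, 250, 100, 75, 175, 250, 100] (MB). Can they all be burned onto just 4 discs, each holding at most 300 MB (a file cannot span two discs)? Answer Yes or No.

Total = 1325 MB; ⌈1325/300⌉ = 5.
At least 5 discs are required, but only 4 are allowed.

No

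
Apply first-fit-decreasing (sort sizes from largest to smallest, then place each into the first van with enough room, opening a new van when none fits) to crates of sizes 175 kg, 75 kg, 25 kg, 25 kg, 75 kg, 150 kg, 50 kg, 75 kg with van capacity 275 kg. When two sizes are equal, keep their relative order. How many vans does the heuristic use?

3

Sorted descending: 175, 150, 75, 75, 75, 50, 25, 25.
  175 → van 1 (new)  [load 175/275]
  150 → van 2 (new)  [load 150/275]
  75 → van 1  [load 250/275]
  75 → van 2  [load 225/275]
  75 → van 3 (new)  [load 75/275]
  50 → van 2  [load 275/275]
  25 → van 1  [load 275/275]
  25 → van 3  [load 100/275]
3 vans opened.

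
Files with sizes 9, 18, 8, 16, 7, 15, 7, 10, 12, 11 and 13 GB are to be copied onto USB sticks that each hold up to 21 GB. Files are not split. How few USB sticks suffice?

7

Total = 18 + 16 + 15 + 13 + 12 + 11 + 10 + 9 + 8 + 7 + 7 = 126 GB.
Lower bound: ⌈126/21⌉ = 6 USB sticks.
A packing using 7 USB sticks:
  USB stick 1: 18 = 18
  USB stick 2: 16 = 16
  USB stick 3: 15 = 15
  USB stick 4: 13 + 8 = 21
  USB stick 5: 12 + 9 = 21
  USB stick 6: 11 + 10 = 21
  USB stick 7: 7 + 7 = 14
No arrangement into 6 USB sticks stays within capacity, so 7 is optimal.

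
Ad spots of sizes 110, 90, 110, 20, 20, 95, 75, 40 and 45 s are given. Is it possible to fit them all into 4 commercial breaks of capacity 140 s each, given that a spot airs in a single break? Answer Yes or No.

Total = 605 s; ⌈605/140⌉ = 5.
At least 5 commercial breaks are required, but only 4 are allowed.

No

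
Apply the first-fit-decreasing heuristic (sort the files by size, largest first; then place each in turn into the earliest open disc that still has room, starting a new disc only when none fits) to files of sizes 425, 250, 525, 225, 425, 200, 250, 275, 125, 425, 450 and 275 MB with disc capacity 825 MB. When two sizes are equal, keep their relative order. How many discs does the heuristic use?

Sorted descending: 525, 450, 425, 425, 425, 275, 275, 250, 250, 225, 200, 125.
  525 → disc 1 (new)  [load 525/825]
  450 → disc 2 (new)  [load 450/825]
  425 → disc 3 (new)  [load 425/825]
  425 → disc 4 (new)  [load 425/825]
  425 → disc 5 (new)  [load 425/825]
  275 → disc 1  [load 800/825]
  275 → disc 2  [load 725/825]
  250 → disc 3  [load 675/825]
  250 → disc 4  [load 675/825]
  225 → disc 5  [load 650/825]
  200 → disc 6 (new)  [load 200/825]
  125 → disc 3  [load 800/825]
6 discs opened.

6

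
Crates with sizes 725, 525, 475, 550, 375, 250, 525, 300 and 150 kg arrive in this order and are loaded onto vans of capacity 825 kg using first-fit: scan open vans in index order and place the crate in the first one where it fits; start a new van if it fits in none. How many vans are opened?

6

  725 → van 1 (new)  [load 725/825]
  525 → van 2 (new)  [load 525/825]
  475 → van 3 (new)  [load 475/825]
  550 → van 4 (new)  [load 550/825]
  375 → van 5 (new)  [load 375/825]
  250 → van 2  [load 775/825]
  525 → van 6 (new)  [load 525/825]
  300 → van 3  [load 775/825]
  150 → van 4  [load 700/825]
6 vans opened.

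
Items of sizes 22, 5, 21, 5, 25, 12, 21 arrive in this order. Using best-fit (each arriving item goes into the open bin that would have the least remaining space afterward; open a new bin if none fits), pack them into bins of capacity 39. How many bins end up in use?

  22 → bin 1 (new)  [load 22/39]
  5 → bin 1  [load 27/39]
  21 → bin 2 (new)  [load 21/39]
  5 → bin 1  [load 32/39]
  25 → bin 3 (new)  [load 25/39]
  12 → bin 3  [load 37/39]
  21 → bin 4 (new)  [load 21/39]
4 bins opened.

4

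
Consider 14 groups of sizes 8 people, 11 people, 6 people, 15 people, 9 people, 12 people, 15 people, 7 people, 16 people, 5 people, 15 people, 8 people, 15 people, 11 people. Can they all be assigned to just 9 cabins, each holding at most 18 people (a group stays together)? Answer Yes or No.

No

Total = 153 people; ⌈153/18⌉ = 9.
The bound of 9 does not rule out 9, but exhaustive search shows no assignment into 9 cabins of capacity 18 people exists — the minimum is 10.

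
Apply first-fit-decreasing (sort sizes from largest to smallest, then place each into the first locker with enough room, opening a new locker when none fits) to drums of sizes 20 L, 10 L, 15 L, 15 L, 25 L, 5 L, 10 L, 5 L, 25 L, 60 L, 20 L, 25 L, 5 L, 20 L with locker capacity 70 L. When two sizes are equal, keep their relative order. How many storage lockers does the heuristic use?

Sorted descending: 60, 25, 25, 25, 20, 20, 20, 15, 15, 10, 10, 5, 5, 5.
  60 → locker 1 (new)  [load 60/70]
  25 → locker 2 (new)  [load 25/70]
  25 → locker 2  [load 50/70]
  25 → locker 3 (new)  [load 25/70]
  20 → locker 2  [load 70/70]
  20 → locker 3  [load 45/70]
  20 → locker 3  [load 65/70]
  15 → locker 4 (new)  [load 15/70]
  15 → locker 4  [load 30/70]
  10 → locker 1  [load 70/70]
  10 → locker 4  [load 40/70]
  5 → locker 3  [load 70/70]
  5 → locker 4  [load 45/70]
  5 → locker 4  [load 50/70]
4 storage lockers opened.

4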